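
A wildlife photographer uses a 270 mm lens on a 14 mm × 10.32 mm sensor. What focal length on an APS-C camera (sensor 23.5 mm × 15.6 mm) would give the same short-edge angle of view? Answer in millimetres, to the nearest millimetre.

408 mm

Equal angle of view means equal height/f ratio, so f₂ = f₁ · (height₂/height₁) = 270 × 15.6/10.32.
f₂ = 270 × 1.51163 ≈ 408.140 mm.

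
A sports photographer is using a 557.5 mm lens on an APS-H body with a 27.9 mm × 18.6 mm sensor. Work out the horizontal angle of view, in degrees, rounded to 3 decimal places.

2.867°

Angle of view α = 2·arctan(w/2f) with w = 27.9 mm and f = 557.5 mm.
w/2f = 0.02502; arctan(0.02502) ≈ 1.4334°, so α ≈ 2.8668°.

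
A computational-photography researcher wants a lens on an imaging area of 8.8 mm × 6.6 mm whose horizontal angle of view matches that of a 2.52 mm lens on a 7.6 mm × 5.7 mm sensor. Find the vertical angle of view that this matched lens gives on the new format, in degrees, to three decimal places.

97.033°

Equal horizontal AOV ⇒ f₂ = f₁ · 8.8/7.6 = 2.52 × 1.15789 ≈ 2.9179 mm.
Vertical AOV on the new format = 2·arctan(6.6 / (2 × 2.9179)) = 2·arctan(1.13095) ≈ 97.0331°.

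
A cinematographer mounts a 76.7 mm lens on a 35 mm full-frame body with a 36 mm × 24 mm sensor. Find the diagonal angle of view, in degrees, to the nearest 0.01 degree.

31.50°

Sensor diagonal = √(36² + 24²) = √1872.0000 ≈ 43.2666 mm.
Angle of view α = 2·arctan(d/2f) with d = 43.2666 mm and f = 76.7 mm.
d/2f = 0.28205; arctan(0.28205) ≈ 15.7512°, so α ≈ 31.5023°.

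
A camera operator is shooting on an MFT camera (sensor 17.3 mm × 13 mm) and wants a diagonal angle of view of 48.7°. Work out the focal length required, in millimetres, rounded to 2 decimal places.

Sensor diagonal = √(17.3² + 13²) = √468.2900 ≈ 21.6400 mm.
From α = 2·arctan(d/2f) we get f = d / (2·tan(α/2)).
With d = 21.6400 mm and α/2 = 24.35°, tan(α/2) ≈ 0.45257, so f ≈ 21.6400 / 0.90514 ≈ 23.9080 mm.

23.91 mm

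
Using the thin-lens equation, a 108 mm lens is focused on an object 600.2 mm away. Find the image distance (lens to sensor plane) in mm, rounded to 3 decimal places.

131.698 mm

1/dᵢ = 1/f − 1/dₒ = 1/108 − 1/600.2 = 0.0075931 mm⁻¹.
dᵢ = 1/0.0075931 ≈ 131.6977 mm.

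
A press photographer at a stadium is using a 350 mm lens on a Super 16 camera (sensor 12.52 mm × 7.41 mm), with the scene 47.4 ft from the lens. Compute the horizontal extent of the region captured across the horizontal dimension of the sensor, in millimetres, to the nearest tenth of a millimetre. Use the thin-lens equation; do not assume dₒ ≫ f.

504.3 mm

dₒ: 47.4 ft × 304.8 mm/ft = 14447.52 mm.
Similar triangles through the lens centre give W/dₒ = w/dᵢ; with 1/f = 1/dₒ + 1/dᵢ this gives W = w·(dₒ − f)/f.
W = 12.52 mm × (14447.5 − 350) / 350 = 12.52 × 40.2786 ≈ 504.288 mm.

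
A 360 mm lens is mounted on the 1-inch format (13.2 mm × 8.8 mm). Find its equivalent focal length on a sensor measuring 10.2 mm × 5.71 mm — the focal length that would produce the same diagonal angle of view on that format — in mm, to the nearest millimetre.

Sensor diagonal = √(13.2² + 8.8²) = √251.6800 ≈ 15.8644 mm.
Sensor diagonal = √(10.2² + 5.71²) = √136.6441 ≈ 11.6895 mm.
Equal angle of view means equal diagonal/f ratio, so f₂ = f₁ · (diagonal₂/diagonal₁) = 360 × 11.6895/15.8644.
f₂ = 360 × 0.73684 ≈ 265.261 mm.

265 mm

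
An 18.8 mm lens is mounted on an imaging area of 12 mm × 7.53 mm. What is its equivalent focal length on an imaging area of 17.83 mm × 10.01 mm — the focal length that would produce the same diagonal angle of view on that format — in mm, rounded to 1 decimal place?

27.1 mm

Sensor diagonal = √(12² + 7.53²) = √200.7009 ≈ 14.1669 mm.
Sensor diagonal = √(17.83² + 10.01²) = √418.1090 ≈ 20.4477 mm.
Equal angle of view means equal diagonal/f ratio, so f₂ = f₁ · (diagonal₂/diagonal₁) = 18.8 × 20.4477/14.1669.
f₂ = 18.8 × 1.44334 ≈ 27.135 mm.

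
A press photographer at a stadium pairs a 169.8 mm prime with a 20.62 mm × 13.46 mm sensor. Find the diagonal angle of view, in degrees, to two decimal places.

8.29°

Sensor diagonal = √(20.62² + 13.46²) = √606.3560 ≈ 24.6243 mm.
Angle of view α = 2·arctan(d/2f) with d = 24.6243 mm and f = 169.8 mm.
d/2f = 0.07251; arctan(0.07251) ≈ 4.1472°, so α ≈ 8.2945°.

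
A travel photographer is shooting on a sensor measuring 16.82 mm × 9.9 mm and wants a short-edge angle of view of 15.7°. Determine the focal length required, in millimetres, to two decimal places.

35.90 mm

From α = 2·arctan(h/2f) we get f = h / (2·tan(α/2)).
With h = 9.9 mm and α/2 = 7.85°, tan(α/2) ≈ 0.13787, so f ≈ 9.9 / 0.27574 ≈ 35.9028 mm.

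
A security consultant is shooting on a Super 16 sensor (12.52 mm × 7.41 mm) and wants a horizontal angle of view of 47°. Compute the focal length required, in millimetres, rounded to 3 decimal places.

From α = 2·arctan(w/2f) we get f = w / (2·tan(α/2)).
With w = 12.52 mm and α/2 = 23.5°, tan(α/2) ≈ 0.43481, so f ≈ 12.52 / 0.86962 ≈ 14.3970 mm.

14.397 mm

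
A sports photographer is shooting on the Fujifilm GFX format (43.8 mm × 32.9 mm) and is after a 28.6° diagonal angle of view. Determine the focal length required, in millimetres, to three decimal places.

Sensor diagonal = √(43.8² + 32.9²) = √3000.8500 ≈ 54.7800 mm.
From α = 2·arctan(d/2f) we get f = d / (2·tan(α/2)).
With d = 54.7800 mm and α/2 = 14.3°, tan(α/2) ≈ 0.25490, so f ≈ 54.7800 / 0.50979 ≈ 107.4553 mm.

107.455 mm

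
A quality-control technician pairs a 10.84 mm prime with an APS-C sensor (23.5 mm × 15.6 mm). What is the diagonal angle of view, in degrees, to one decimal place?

Sensor diagonal = √(23.5² + 15.6²) = √795.6100 ≈ 28.2066 mm.
Angle of view α = 2·arctan(d/2f) with d = 28.2066 mm and f = 10.84 mm.
d/2f = 1.30104; arctan(1.30104) ≈ 52.4536°, so α ≈ 104.9071°.

104.9°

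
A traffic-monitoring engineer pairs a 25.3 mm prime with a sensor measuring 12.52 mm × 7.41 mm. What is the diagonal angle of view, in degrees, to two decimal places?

Sensor diagonal = √(12.52² + 7.41²) = √211.6585 ≈ 14.5485 mm.
Angle of view α = 2·arctan(d/2f) with d = 14.5485 mm and f = 25.3 mm.
d/2f = 0.28752; arctan(0.28752) ≈ 16.0410°, so α ≈ 32.0820°.

32.08°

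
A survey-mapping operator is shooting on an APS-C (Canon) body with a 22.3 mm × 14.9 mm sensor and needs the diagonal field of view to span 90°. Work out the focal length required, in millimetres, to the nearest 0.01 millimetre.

Sensor diagonal = √(22.3² + 14.9²) = √719.3000 ≈ 26.8198 mm.
From α = 2·arctan(d/2f) we get f = d / (2·tan(α/2)).
With d = 26.8198 mm and α/2 = 45°, tan(α/2) ≈ 1.00000, so f ≈ 26.8198 / 2.00000 ≈ 13.4099 mm.

13.41 mm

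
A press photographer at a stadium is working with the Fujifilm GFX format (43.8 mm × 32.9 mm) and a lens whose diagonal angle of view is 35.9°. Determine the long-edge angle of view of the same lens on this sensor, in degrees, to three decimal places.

Sensor diagonal = √(43.8² + 32.9²) = √3000.8500 ≈ 54.7800 mm.
From the diagonal AOV: f = 54.7800 / (2·tan(17.95°)) = 54.7800 / 0.64791 ≈ 84.5488 mm.
Long-edge AOV = 2·arctan(43.8 / (2 × 84.5488)) = 2·arctan(0.25902) ≈ 29.0434°.

29.043°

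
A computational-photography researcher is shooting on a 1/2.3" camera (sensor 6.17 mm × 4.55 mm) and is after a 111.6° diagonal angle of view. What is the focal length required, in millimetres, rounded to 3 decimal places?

Sensor diagonal = √(6.17² + 4.55²) = √58.7714 ≈ 7.6663 mm.
From α = 2·arctan(d/2f) we get f = d / (2·tan(α/2)).
With d = 7.6663 mm and α/2 = 55.8°, tan(α/2) ≈ 1.47146, so f ≈ 7.6663 / 2.94291 ≈ 2.6050 mm.

2.605 mm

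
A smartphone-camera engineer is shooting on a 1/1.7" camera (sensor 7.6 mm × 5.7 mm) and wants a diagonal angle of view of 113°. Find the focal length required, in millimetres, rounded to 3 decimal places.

Sensor diagonal = √(7.6² + 5.7²) = √90.2500 ≈ 9.5000 mm.
From α = 2·arctan(d/2f) we get f = d / (2·tan(α/2)).
With d = 9.5000 mm and α/2 = 56.5°, tan(α/2) ≈ 1.51084, so f ≈ 9.5000 / 3.02167 ≈ 3.1440 mm.

3.144 mm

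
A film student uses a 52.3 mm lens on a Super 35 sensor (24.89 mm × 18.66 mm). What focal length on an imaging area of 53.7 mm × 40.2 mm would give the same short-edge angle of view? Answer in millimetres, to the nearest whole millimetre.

113 mm

Equal angle of view means equal height/f ratio, so f₂ = f₁ · (height₂/height₁) = 52.3 × 40.2/18.66.
f₂ = 52.3 × 2.15434 ≈ 112.672 mm.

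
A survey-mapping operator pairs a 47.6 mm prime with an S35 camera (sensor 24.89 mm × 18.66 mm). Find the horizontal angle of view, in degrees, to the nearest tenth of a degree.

29.3°

Angle of view α = 2·arctan(w/2f) with w = 24.89 mm and f = 47.6 mm.
w/2f = 0.26145; arctan(0.26145) ≈ 14.6520°, so α ≈ 29.3040°.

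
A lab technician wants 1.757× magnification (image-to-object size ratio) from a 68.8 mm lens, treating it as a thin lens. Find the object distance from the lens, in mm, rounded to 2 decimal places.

107.96 mm

With m = dᵢ/dₒ and 1/f = 1/dₒ + 1/dᵢ, substituting dᵢ = m·dₒ gives 1/f = (1 + 1/m)/dₒ, hence dₒ = f·(1 + 1/m).
dₒ = 68.8 × (1 + 1/1.757) = 68.8 × 1.56915 ≈ 107.958 mm.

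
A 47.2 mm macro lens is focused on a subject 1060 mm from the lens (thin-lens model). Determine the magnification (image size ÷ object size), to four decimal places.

Thin lens: 1/f = 1/dₒ + 1/dᵢ → 1/dᵢ = 1/47.2 − 1/1060 = 0.0202430 mm⁻¹, so dᵢ ≈ 49.3997 mm.
Magnification m = dᵢ/dₒ = 49.3997/1060 ≈ 0.04660.

0.0466×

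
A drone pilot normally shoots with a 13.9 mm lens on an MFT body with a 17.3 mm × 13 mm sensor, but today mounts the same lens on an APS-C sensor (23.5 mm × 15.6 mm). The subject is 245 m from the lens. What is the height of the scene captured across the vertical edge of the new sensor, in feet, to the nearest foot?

The focal length stays 13.9 mm; the relevant sensor dimension is now h = 15.6 mm. Object distance dₒ = 245 m = 245000 mm.
Thin-lens field height W = h·(dₒ − f)/f = 15.6 × (245000 − 13.9)/13.9 ≈ 274948.429 mm = 274948.429/304.8 ft = 902.062 ft.

902 ft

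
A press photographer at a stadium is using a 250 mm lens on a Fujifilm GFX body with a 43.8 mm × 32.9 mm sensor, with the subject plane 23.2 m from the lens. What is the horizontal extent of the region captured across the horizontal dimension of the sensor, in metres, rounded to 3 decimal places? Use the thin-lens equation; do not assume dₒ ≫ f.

4.021 m

dₒ: 23.2 m = 23200 mm.
Similar triangles through the lens centre give W/dₒ = w/dᵢ; with 1/f = 1/dₒ + 1/dᵢ this gives W = w·(dₒ − f)/f.
W = 43.8 mm × (23200 − 250) / 250 = 43.8 × 91.8000 ≈ 4020.840 mm = 4.02084 m.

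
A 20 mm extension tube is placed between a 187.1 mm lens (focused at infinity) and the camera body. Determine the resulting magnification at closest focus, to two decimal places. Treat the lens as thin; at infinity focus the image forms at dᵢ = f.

0.11×

The tube moves the image plane from f to f + e, so dᵢ = 187.1 + 20 = 207.1 mm. Focus is achieved when 1/f = 1/dₒ + 1/dᵢ, giving dₒ = 1/(1/f − 1/(f+e)).
Magnification m = dᵢ/dₒ = (f+e)·(1/f − 1/(f+e)) = e/f = 20/187.1 ≈ 0.1069.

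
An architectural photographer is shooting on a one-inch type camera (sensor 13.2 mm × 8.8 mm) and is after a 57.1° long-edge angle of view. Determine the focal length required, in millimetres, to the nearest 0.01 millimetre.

From α = 2·arctan(w/2f) we get f = w / (2·tan(α/2)).
With w = 13.2 mm and α/2 = 28.55°, tan(α/2) ≈ 0.54409, so f ≈ 13.2 / 1.08817 ≈ 12.1304 mm.

12.13 mm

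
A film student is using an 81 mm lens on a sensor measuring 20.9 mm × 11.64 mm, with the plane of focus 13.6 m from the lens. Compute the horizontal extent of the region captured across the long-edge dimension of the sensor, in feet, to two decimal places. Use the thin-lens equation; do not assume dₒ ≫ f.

dₒ: 13.6 m = 13600 mm.
Similar triangles through the lens centre give W/dₒ = w/dᵢ; with 1/f = 1/dₒ + 1/dᵢ this gives W = w·(dₒ − f)/f.
W = 20.9 mm × (13600 − 81) / 81 = 20.9 × 166.9012 ≈ 3488.236 mm = 3488.236/304.8 ft = 11.4443 ft.

11.44 ft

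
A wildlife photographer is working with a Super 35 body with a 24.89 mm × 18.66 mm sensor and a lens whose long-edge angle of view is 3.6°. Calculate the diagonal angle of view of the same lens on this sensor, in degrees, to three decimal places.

From the long-edge AOV: f = 24.89 / (2·tan(1.8°)) = 24.89 / 0.06285 ≈ 396.0063 mm.
Sensor diagonal = √(24.89² + 18.66²) = √967.7077 ≈ 31.1080 mm.
Diagonal AOV = 2·arctan(31.1080 / (2 × 396.0063)) = 2·arctan(0.03928) ≈ 4.4985°.

4.499°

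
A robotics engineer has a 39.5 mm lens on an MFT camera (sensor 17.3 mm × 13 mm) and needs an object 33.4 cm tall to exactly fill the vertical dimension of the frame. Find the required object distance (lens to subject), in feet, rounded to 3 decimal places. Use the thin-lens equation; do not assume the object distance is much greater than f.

3.459 ft

W: 33.4 cm = 334 mm.
Magnification m = h/W = dᵢ/dₒ; combined with 1/f = 1/dₒ + 1/dᵢ this gives dₒ = f·(1 + W/h).
dₒ = 39.5 mm × (1 + 334/13) = 39.5 × 26.6923 ≈ 1054.346 mm = 1054.346/304.8 ft = 3.45914 ft.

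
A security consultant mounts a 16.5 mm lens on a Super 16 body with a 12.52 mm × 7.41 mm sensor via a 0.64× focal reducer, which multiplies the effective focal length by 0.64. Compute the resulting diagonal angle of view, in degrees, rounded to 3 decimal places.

Effective focal length f = 16.5 × 0.64 = 10.56 mm.
Sensor diagonal = √(12.52² + 7.41²) = √211.6585 ≈ 14.5485 mm.
α = 2·arctan(14.548 / (2 × 10.56)) = 2·arctan(0.68885) ≈ 69.1219°.

69.122°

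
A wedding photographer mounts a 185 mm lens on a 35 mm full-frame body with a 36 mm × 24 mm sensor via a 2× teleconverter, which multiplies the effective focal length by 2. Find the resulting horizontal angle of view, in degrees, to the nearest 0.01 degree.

Effective focal length f = 185 × 2 = 370 mm.
α = 2·arctan(36 / (2 × 370)) = 2·arctan(0.04865) ≈ 5.5703°.

5.57°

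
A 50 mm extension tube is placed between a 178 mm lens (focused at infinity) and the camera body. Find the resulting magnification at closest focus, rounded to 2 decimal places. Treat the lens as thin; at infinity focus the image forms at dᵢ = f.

The tube moves the image plane from f to f + e, so dᵢ = 178 + 50 = 228 mm. Focus is achieved when 1/f = 1/dₒ + 1/dᵢ, giving dₒ = 1/(1/f − 1/(f+e)).
Magnification m = dᵢ/dₒ = (f+e)·(1/f − 1/(f+e)) = e/f = 50/178 ≈ 0.2809.

0.28×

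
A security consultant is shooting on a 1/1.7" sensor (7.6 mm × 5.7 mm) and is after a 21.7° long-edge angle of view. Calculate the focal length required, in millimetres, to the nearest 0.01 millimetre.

19.83 mm

From α = 2·arctan(w/2f) we get f = w / (2·tan(α/2)).
With w = 7.6 mm and α/2 = 10.85°, tan(α/2) ≈ 0.19166, so f ≈ 7.6 / 0.38333 ≈ 19.8263 mm.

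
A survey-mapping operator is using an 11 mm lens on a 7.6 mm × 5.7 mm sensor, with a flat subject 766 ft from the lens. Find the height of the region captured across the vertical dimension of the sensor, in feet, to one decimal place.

dₒ: 766 ft × 304.8 mm/ft = 233476.79 mm.
Similar triangles through the lens centre give W/dₒ = h/dᵢ; with 1/f = 1/dₒ + 1/dᵢ this gives W = h·(dₒ − f)/f.
W = 5.7 mm × (233477 − 11) / 11 = 5.7 × 21224.1630 ≈ 120977.729 mm = 120977.729/304.8 ft = 396.909 ft.

396.9 ft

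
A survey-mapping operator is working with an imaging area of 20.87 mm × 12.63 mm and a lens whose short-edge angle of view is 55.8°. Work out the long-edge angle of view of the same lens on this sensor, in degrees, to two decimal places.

From the short-edge AOV: f = 12.63 / (2·tan(27.9°)) = 12.63 / 1.05895 ≈ 11.9270 mm.
Long-edge AOV = 2·arctan(20.87 / (2 × 11.9270)) = 2·arctan(0.87491) ≈ 82.3659°.

82.37°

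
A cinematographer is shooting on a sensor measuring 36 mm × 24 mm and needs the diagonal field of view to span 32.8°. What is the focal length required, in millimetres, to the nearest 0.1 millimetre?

73.5 mm

Sensor diagonal = √(36² + 24²) = √1872.0000 ≈ 43.2666 mm.
From α = 2·arctan(d/2f) we get f = d / (2·tan(α/2)).
With d = 43.2666 mm and α/2 = 16.4°, tan(α/2) ≈ 0.29432, so f ≈ 43.2666 / 0.58863 ≈ 73.5037 mm.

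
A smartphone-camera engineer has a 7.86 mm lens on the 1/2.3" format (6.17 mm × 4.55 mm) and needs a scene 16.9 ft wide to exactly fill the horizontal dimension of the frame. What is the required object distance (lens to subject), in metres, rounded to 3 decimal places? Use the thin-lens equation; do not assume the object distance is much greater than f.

W: 16.9 ft × 304.8 mm/ft = 5151.12 mm.
Magnification m = w/W = dᵢ/dₒ; combined with 1/f = 1/dₒ + 1/dᵢ this gives dₒ = f·(1 + W/w).
dₒ = 7.86 mm × (1 + 5151.12/6.17) = 7.86 × 835.8655 ≈ 6569.902 mm = 6.5699 m.

6.570 m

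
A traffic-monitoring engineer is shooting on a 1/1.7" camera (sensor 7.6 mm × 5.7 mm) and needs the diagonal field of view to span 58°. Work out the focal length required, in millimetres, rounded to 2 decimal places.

8.57 mm

Sensor diagonal = √(7.6² + 5.7²) = √90.2500 ≈ 9.5000 mm.
From α = 2·arctan(d/2f) we get f = d / (2·tan(α/2)).
With d = 9.5000 mm and α/2 = 29°, tan(α/2) ≈ 0.55431, so f ≈ 9.5000 / 1.10862 ≈ 8.5692 mm.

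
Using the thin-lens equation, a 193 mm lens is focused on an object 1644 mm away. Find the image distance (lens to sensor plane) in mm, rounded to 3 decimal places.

218.671 mm

1/dᵢ = 1/f − 1/dₒ = 1/193 − 1/1644 = 0.0045731 mm⁻¹.
dᵢ = 1/0.0045731 ≈ 218.6713 mm.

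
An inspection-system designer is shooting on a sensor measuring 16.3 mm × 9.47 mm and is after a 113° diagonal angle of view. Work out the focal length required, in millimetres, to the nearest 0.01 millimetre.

Sensor diagonal = √(16.3² + 9.47²) = √355.3709 ≈ 18.8513 mm.
From α = 2·arctan(d/2f) we get f = d / (2·tan(α/2)).
With d = 18.8513 mm and α/2 = 56.5°, tan(α/2) ≈ 1.51084, so f ≈ 18.8513 / 3.02167 ≈ 6.2387 mm.

6.24 mm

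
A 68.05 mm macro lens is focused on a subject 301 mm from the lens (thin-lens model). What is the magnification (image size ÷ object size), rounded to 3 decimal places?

0.292×

Thin lens: 1/f = 1/dₒ + 1/dᵢ → 1/dᵢ = 1/68.05 − 1/301 = 0.0113728 mm⁻¹, so dᵢ ≈ 87.9290 mm.
Magnification m = dᵢ/dₒ = 87.9290/301 ≈ 0.29212.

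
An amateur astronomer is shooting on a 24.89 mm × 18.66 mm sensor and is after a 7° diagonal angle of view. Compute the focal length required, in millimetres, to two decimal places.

Sensor diagonal = √(24.89² + 18.66²) = √967.7077 ≈ 31.1080 mm.
From α = 2·arctan(d/2f) we get f = d / (2·tan(α/2)).
With d = 31.1080 mm and α/2 = 3.5°, tan(α/2) ≈ 0.06116, so f ≈ 31.1080 / 0.12233 ≈ 254.3057 mm.

254.31 mm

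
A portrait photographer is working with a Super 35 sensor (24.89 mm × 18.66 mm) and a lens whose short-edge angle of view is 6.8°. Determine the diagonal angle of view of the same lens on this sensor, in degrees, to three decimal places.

11.313°

From the short-edge AOV: f = 18.66 / (2·tan(3.4°)) = 18.66 / 0.11882 ≈ 157.0418 mm.
Sensor diagonal = √(24.89² + 18.66²) = √967.7077 ≈ 31.1080 mm.
Diagonal AOV = 2·arctan(31.1080 / (2 × 157.0418)) = 2·arctan(0.09904) ≈ 11.3127°.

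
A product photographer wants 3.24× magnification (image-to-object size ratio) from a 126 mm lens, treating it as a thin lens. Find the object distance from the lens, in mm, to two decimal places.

With m = dᵢ/dₒ and 1/f = 1/dₒ + 1/dᵢ, substituting dᵢ = m·dₒ gives 1/f = (1 + 1/m)/dₒ, hence dₒ = f·(1 + 1/m).
dₒ = 126 × (1 + 1/3.24) = 126 × 1.30864 ≈ 164.889 mm.

164.89 mm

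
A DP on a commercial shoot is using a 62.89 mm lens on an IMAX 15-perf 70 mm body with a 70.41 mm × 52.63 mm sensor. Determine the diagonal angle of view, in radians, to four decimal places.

1.2200 rad

Sensor diagonal = √(70.41² + 52.63²) = √7727.4850 ≈ 87.9061 mm.
Angle of view α = 2·arctan(d/2f) with d = 87.9061 mm and f = 62.89 mm.
d/2f = 0.69889; arctan(0.69889) ≈ 0.6100 rad, so α ≈ 1.2200 rad.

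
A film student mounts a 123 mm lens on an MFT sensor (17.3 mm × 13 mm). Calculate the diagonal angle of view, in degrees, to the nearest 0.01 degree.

Sensor diagonal = √(17.3² + 13²) = √468.2900 ≈ 21.6400 mm.
Angle of view α = 2·arctan(d/2f) with d = 21.6400 mm and f = 123 mm.
d/2f = 0.08797; arctan(0.08797) ≈ 5.0272°, so α ≈ 10.0545°.

10.05°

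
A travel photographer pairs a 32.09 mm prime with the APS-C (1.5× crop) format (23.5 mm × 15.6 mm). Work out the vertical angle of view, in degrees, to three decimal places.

Angle of view α = 2·arctan(h/2f) with h = 15.6 mm and f = 32.09 mm.
h/2f = 0.24307; arctan(0.24307) ≈ 13.6617°, so α ≈ 27.3235°.

27.323°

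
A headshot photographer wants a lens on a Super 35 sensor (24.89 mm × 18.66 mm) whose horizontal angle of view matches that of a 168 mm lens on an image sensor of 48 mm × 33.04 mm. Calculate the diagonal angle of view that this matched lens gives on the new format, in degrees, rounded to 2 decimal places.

20.25°

Equal horizontal AOV ⇒ f₂ = f₁ · 24.89/48 = 168 × 0.51854 ≈ 87.1150 mm.
Sensor diagonal = √(24.89² + 18.66²) = √967.7077 ≈ 31.1080 mm.
Diagonal AOV on the new format = 2·arctan(31.1080 / (2 × 87.1150)) = 2·arctan(0.17855) ≈ 20.2465°.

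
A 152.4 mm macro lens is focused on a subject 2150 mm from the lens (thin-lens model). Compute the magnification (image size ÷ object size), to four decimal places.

0.0763×

Thin lens: 1/f = 1/dₒ + 1/dᵢ → 1/dᵢ = 1/152.4 − 1/2150 = 0.0060966 mm⁻¹, so dᵢ ≈ 164.0268 mm.
Magnification m = dᵢ/dₒ = 164.0268/2150 ≈ 0.07629.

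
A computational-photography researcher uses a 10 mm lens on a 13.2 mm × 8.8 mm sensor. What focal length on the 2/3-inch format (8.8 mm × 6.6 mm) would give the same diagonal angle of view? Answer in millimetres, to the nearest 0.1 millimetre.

6.9 mm

Sensor diagonal = √(13.2² + 8.8²) = √251.6800 ≈ 15.8644 mm.
Sensor diagonal = √(8.8² + 6.6²) = √121.0000 ≈ 11.0000 mm.
Equal angle of view means equal diagonal/f ratio, so f₂ = f₁ · (diagonal₂/diagonal₁) = 10 × 11.0000/15.8644.
f₂ = 10 × 0.69338 ≈ 6.934 mm.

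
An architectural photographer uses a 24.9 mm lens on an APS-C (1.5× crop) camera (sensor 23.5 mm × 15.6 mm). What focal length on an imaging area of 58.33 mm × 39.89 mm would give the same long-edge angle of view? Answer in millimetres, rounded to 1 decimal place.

Equal angle of view means equal width/f ratio, so f₂ = f₁ · (width₂/width₁) = 24.9 × 58.33/23.5.
f₂ = 24.9 × 2.48213 ≈ 61.805 mm.

61.8 mm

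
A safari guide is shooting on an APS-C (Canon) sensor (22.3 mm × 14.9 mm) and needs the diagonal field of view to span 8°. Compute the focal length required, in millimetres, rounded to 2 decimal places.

191.77 mm

Sensor diagonal = √(22.3² + 14.9²) = √719.3000 ≈ 26.8198 mm.
From α = 2·arctan(d/2f) we get f = d / (2·tan(α/2)).
With d = 26.8198 mm and α/2 = 4°, tan(α/2) ≈ 0.06993, so f ≈ 26.8198 / 0.13985 ≈ 191.7703 mm.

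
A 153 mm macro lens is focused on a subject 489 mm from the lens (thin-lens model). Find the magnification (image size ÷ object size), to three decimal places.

Thin lens: 1/f = 1/dₒ + 1/dᵢ → 1/dᵢ = 1/153 − 1/489 = 0.0044910 mm⁻¹, so dᵢ ≈ 222.6696 mm.
Magnification m = dᵢ/dₒ = 222.6696/489 ≈ 0.45536.

0.455×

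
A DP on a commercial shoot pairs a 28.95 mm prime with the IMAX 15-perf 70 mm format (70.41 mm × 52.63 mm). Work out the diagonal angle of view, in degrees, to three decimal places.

Sensor diagonal = √(70.41² + 52.63²) = √7727.4850 ≈ 87.9061 mm.
Angle of view α = 2·arctan(d/2f) with d = 87.9061 mm and f = 28.95 mm.
d/2f = 1.51824; arctan(1.51824) ≈ 56.6288°, so α ≈ 113.2576°.

113.258°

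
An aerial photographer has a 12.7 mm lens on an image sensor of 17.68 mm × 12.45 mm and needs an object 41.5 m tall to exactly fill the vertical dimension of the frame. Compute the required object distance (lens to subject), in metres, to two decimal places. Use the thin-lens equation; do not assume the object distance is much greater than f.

W: 41.5 m = 41500 mm.
Magnification m = h/W = dᵢ/dₒ; combined with 1/f = 1/dₒ + 1/dᵢ this gives dₒ = f·(1 + W/h).
dₒ = 12.7 mm × (1 + 41500/12.45) = 12.7 × 3334.3333 ≈ 42346.033 mm = 42.346 m.

42.35 m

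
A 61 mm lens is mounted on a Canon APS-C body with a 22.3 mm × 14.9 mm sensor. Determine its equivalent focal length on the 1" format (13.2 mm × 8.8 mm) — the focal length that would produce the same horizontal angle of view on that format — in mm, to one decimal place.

Equal angle of view means equal width/f ratio, so f₂ = f₁ · (width₂/width₁) = 61 × 13.2/22.3.
f₂ = 61 × 0.59193 ≈ 36.108 mm.

36.1 mm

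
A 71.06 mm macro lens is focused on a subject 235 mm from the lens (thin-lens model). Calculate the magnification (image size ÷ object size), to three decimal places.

Thin lens: 1/f = 1/dₒ + 1/dᵢ → 1/dᵢ = 1/71.06 − 1/235 = 0.0098173 mm⁻¹, so dᵢ ≈ 101.8610 mm.
Magnification m = dᵢ/dₒ = 101.8610/235 ≈ 0.43345.

0.433×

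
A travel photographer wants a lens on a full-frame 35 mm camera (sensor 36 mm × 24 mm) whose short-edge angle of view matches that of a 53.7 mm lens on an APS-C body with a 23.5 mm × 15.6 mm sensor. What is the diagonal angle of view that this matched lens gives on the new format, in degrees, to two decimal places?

29.35°

Equal short-edge AOV ⇒ f₂ = f₁ · 24/15.6 = 53.7 × 1.53846 ≈ 82.6154 mm.
Sensor diagonal = √(36² + 24²) = √1872.0000 ≈ 43.2666 mm.
Diagonal AOV on the new format = 2·arctan(43.2666 / (2 × 82.6154)) = 2·arctan(0.26186) ≈ 29.3475°.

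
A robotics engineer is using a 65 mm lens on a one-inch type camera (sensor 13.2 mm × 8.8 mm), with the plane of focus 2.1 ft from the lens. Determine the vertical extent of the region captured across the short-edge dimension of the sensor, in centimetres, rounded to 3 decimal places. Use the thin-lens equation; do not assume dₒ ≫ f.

7.786 cm

dₒ: 2.1 ft × 304.8 mm/ft = 640.08 mm.
Similar triangles through the lens centre give W/dₒ = h/dᵢ; with 1/f = 1/dₒ + 1/dᵢ this gives W = h·(dₒ − f)/f.
W = 8.8 mm × (640.08 − 65) / 65 = 8.8 × 8.8474 ≈ 77.857 mm = 7.7857 cm.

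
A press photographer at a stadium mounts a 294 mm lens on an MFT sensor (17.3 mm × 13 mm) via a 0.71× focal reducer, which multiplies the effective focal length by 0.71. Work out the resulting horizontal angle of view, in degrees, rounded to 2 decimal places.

Effective focal length f = 294 × 0.71 = 208.74 mm.
α = 2·arctan(17.3 / (2 × 208.74)) = 2·arctan(0.04144) ≈ 4.7459°.

4.75°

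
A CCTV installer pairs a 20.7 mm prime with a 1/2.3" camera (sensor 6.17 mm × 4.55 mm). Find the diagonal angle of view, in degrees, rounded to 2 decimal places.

20.98°

Sensor diagonal = √(6.17² + 4.55²) = √58.7714 ≈ 7.6663 mm.
Angle of view α = 2·arctan(d/2f) with d = 7.6663 mm and f = 20.7 mm.
d/2f = 0.18518; arctan(0.18518) ≈ 10.4909°, so α ≈ 20.9818°.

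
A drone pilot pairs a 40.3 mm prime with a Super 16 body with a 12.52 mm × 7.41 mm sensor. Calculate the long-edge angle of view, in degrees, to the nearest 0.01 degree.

17.66°

Angle of view α = 2·arctan(w/2f) with w = 12.52 mm and f = 40.3 mm.
w/2f = 0.15533; arctan(0.15533) ≈ 8.8295°, so α ≈ 17.6590°.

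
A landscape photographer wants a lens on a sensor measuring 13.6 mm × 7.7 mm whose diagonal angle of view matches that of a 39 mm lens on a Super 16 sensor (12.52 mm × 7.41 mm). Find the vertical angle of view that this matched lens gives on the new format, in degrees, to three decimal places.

10.501°

Sensor diagonal = √(12.52² + 7.41²) = √211.6585 ≈ 14.5485 mm.
Sensor diagonal = √(13.6² + 7.7²) = √244.2500 ≈ 15.6285 mm.
Equal diagonal AOV ⇒ f₂ = f₁ · 15.6285/14.5485 = 39 × 1.07424 ≈ 41.8952 mm.
Vertical AOV on the new format = 2·arctan(7.7 / (2 × 41.8952)) = 2·arctan(0.09190) ≈ 10.5010°.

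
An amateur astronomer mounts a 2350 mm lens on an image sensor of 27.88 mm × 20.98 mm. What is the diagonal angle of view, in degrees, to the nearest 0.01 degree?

Sensor diagonal = √(27.88² + 20.98²) = √1217.4548 ≈ 34.8920 mm.
Angle of view α = 2·arctan(d/2f) with d = 34.8920 mm and f = 2350 mm.
d/2f = 0.00742; arctan(0.00742) ≈ 0.4253°, so α ≈ 0.8507°.

0.85°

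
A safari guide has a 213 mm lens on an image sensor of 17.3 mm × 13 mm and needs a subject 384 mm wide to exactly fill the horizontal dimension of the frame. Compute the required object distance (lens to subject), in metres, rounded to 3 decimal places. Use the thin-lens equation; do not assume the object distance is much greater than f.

4.941 m

Magnification m = w/W = dᵢ/dₒ; combined with 1/f = 1/dₒ + 1/dᵢ this gives dₒ = f·(1 + W/w).
dₒ = 213 mm × (1 + 384/17.3) = 213 × 23.1965 ≈ 4940.861 mm = 4.94086 m.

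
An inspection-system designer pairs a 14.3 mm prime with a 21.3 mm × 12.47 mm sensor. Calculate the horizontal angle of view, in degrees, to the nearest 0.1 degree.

73.4°

Angle of view α = 2·arctan(w/2f) with w = 21.3 mm and f = 14.3 mm.
w/2f = 0.74476; arctan(0.74476) ≈ 36.6771°, so α ≈ 73.3542°.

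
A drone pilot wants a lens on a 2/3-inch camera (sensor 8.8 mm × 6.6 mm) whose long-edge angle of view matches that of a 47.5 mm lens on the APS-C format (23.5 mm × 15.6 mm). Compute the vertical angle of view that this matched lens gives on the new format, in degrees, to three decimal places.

Equal long-edge AOV ⇒ f₂ = f₁ · 8.8/23.5 = 47.5 × 0.37447 ≈ 17.7872 mm.
Vertical AOV on the new format = 2·arctan(6.6 / (2 × 17.7872)) = 2·arctan(0.18553) ≈ 21.0207°.

21.021°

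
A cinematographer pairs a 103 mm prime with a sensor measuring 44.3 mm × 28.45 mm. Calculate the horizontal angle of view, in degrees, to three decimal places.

24.273°

Angle of view α = 2·arctan(w/2f) with w = 44.3 mm and f = 103 mm.
w/2f = 0.21505; arctan(0.21505) ≈ 12.1365°, so α ≈ 24.2731°.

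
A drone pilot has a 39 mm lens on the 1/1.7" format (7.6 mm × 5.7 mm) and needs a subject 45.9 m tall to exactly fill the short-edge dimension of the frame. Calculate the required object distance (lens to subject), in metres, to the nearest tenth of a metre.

314.1 m

W: 45.9 m = 45900 mm.
Magnification m = h/W = dᵢ/dₒ; combined with 1/f = 1/dₒ + 1/dᵢ this gives dₒ = f·(1 + W/h).
dₒ = 39 mm × (1 + 45900/5.7) = 39 × 8053.6316 ≈ 314091.632 mm = 314.092 m.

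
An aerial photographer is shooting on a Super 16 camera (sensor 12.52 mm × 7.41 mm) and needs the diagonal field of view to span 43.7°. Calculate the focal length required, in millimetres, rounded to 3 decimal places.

18.141 mm

Sensor diagonal = √(12.52² + 7.41²) = √211.6585 ≈ 14.5485 mm.
From α = 2·arctan(d/2f) we get f = d / (2·tan(α/2)).
With d = 14.5485 mm and α/2 = 21.85°, tan(α/2) ≈ 0.40098, so f ≈ 14.5485 / 0.80197 ≈ 18.1410 mm.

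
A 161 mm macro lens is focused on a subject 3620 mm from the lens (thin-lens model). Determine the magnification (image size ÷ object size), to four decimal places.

Thin lens: 1/f = 1/dₒ + 1/dᵢ → 1/dᵢ = 1/161 − 1/3620 = 0.0059349 mm⁻¹, so dᵢ ≈ 168.4938 mm.
Magnification m = dᵢ/dₒ = 168.4938/3620 ≈ 0.04655.

0.0465×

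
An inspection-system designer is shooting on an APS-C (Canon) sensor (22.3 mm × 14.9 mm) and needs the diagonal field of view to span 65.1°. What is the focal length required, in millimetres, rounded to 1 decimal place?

Sensor diagonal = √(22.3² + 14.9²) = √719.3000 ≈ 26.8198 mm.
From α = 2·arctan(d/2f) we get f = d / (2·tan(α/2)).
With d = 26.8198 mm and α/2 = 32.55°, tan(α/2) ≈ 0.63830, so f ≈ 26.8198 / 1.27660 ≈ 21.0088 mm.

21.0 mm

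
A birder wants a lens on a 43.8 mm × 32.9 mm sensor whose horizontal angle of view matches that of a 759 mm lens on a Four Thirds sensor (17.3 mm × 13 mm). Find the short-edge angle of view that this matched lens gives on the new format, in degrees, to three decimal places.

0.981°

Equal horizontal AOV ⇒ f₂ = f₁ · 43.8/17.3 = 759 × 2.53179 ≈ 1921.6301 mm.
Short-edge AOV on the new format = 2·arctan(32.9 / (2 × 1921.6301)) = 2·arctan(0.00856) ≈ 0.9809°.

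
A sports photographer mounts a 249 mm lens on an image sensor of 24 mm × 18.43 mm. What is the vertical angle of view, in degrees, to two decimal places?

4.24°

Angle of view α = 2·arctan(h/2f) with h = 18.43 mm and f = 249 mm.
h/2f = 0.03701; arctan(0.03701) ≈ 2.1194°, so α ≈ 4.2389°.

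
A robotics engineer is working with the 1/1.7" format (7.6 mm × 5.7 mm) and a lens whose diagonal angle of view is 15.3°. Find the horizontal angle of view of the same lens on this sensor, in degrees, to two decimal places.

Sensor diagonal = √(7.6² + 5.7²) = √90.2500 ≈ 9.5000 mm.
From the diagonal AOV: f = 9.5000 / (2·tan(7.65°)) = 9.5000 / 0.26863 ≈ 35.3642 mm.
Horizontal AOV = 2·arctan(7.6 / (2 × 35.3642)) = 2·arctan(0.10745) ≈ 12.2662°.

12.27°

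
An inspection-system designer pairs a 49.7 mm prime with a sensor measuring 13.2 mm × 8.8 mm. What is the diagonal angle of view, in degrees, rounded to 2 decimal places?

18.14°

Sensor diagonal = √(13.2² + 8.8²) = √251.6800 ≈ 15.8644 mm.
Angle of view α = 2·arctan(d/2f) with d = 15.8644 mm and f = 49.7 mm.
d/2f = 0.15960; arctan(0.15960) ≈ 9.0680°, so α ≈ 18.1361°.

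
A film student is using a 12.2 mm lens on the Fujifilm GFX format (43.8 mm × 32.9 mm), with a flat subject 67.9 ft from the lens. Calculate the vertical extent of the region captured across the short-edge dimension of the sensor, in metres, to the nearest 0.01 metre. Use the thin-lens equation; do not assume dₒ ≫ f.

55.78 m

dₒ: 67.9 ft × 304.8 mm/ft = 20695.92 mm.
Similar triangles through the lens centre give W/dₒ = h/dᵢ; with 1/f = 1/dₒ + 1/dᵢ this gives W = h·(dₒ − f)/f.
W = 32.9 mm × (20695.9 − 12.2) / 12.2 = 32.9 × 1695.3868 ≈ 55778.227 mm = 55.7782 m.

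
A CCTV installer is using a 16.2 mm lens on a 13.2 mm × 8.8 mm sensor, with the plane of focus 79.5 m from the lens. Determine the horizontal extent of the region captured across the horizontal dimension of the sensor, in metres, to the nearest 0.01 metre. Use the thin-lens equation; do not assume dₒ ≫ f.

64.76 m

dₒ: 79.5 m = 79500 mm.
Similar triangles through the lens centre give W/dₒ = w/dᵢ; with 1/f = 1/dₒ + 1/dᵢ this gives W = w·(dₒ − f)/f.
W = 13.2 mm × (79500 − 16.2) / 16.2 = 13.2 × 4906.4074 ≈ 64764.578 mm = 64.7646 m.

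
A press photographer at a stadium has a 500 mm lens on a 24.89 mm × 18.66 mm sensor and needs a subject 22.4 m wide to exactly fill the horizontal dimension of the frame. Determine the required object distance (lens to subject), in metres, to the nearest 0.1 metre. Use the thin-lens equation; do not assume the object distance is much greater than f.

450.5 m

W: 22.4 m = 22400 mm.
Magnification m = w/W = dᵢ/dₒ; combined with 1/f = 1/dₒ + 1/dᵢ this gives dₒ = f·(1 + W/w).
dₒ = 500 mm × (1 + 22400/24.89) = 500 × 900.9598 ≈ 450479.912 mm = 450.48 m.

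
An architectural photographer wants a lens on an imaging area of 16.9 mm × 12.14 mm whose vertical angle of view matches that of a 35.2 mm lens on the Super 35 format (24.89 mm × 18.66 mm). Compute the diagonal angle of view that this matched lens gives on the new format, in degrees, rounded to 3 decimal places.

48.866°

Equal vertical AOV ⇒ f₂ = f₁ · 12.14/18.66 = 35.2 × 0.65059 ≈ 22.9008 mm.
Sensor diagonal = √(16.9² + 12.14²) = √432.9896 ≈ 20.8084 mm.
Diagonal AOV on the new format = 2·arctan(20.8084 / (2 × 22.9008)) = 2·arctan(0.45432) ≈ 48.8662°.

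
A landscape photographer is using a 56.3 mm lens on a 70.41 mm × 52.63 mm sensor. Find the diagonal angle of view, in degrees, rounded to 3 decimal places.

75.958°

Sensor diagonal = √(70.41² + 52.63²) = √7727.4850 ≈ 87.9061 mm.
Angle of view α = 2·arctan(d/2f) with d = 87.9061 mm and f = 56.3 mm.
d/2f = 0.78069; arctan(0.78069) ≈ 37.9789°, so α ≈ 75.9579°.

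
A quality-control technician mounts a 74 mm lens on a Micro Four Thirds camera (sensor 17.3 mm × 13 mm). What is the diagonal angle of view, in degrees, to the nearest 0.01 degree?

Sensor diagonal = √(17.3² + 13²) = √468.2900 ≈ 21.6400 mm.
Angle of view α = 2·arctan(d/2f) with d = 21.6400 mm and f = 74 mm.
d/2f = 0.14622; arctan(0.14622) ≈ 8.3186°, so α ≈ 16.6373°.

16.64°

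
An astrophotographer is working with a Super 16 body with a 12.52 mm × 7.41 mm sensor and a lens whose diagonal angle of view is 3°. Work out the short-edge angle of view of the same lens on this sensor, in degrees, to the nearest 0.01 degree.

1.53°

Sensor diagonal = √(12.52² + 7.41²) = √211.6585 ≈ 14.5485 mm.
From the diagonal AOV: f = 14.5485 / (2·tan(1.5°)) = 14.5485 / 0.05237 ≈ 277.7922 mm.
Short-edge AOV = 2·arctan(7.41 / (2 × 277.7922)) = 2·arctan(0.01334) ≈ 1.5283°.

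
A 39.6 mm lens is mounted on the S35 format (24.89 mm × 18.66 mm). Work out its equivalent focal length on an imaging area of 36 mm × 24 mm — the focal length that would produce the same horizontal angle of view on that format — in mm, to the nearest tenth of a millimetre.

Equal angle of view means equal width/f ratio, so f₂ = f₁ · (width₂/width₁) = 39.6 × 36/24.89.
f₂ = 39.6 × 1.44636 ≈ 57.276 mm.

57.3 mm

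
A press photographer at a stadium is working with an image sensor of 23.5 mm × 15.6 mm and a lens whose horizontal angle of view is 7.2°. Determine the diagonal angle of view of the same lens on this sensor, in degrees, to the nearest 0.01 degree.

8.64°

From the horizontal AOV: f = 23.5 / (2·tan(3.6°)) = 23.5 / 0.12583 ≈ 186.7609 mm.
Sensor diagonal = √(23.5² + 15.6²) = √795.6100 ≈ 28.2066 mm.
Diagonal AOV = 2·arctan(28.2066 / (2 × 186.7609)) = 2·arctan(0.07552) ≈ 8.6370°.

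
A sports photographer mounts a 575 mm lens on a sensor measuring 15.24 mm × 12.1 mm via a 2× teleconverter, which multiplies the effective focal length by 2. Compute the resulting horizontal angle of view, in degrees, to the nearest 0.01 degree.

0.76°

Effective focal length f = 575 × 2 = 1150 mm.
α = 2·arctan(15.24 / (2 × 1150)) = 2·arctan(0.00663) ≈ 0.7593°.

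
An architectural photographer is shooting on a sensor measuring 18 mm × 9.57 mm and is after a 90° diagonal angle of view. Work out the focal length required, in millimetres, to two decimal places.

Sensor diagonal = √(18² + 9.57²) = √415.5849 ≈ 20.3859 mm.
From α = 2·arctan(d/2f) we get f = d / (2·tan(α/2)).
With d = 20.3859 mm and α/2 = 45°, tan(α/2) ≈ 1.00000, so f ≈ 20.3859 / 2.00000 ≈ 10.1929 mm.

10.19 mm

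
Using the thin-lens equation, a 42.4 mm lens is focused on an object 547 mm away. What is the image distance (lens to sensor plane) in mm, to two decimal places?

1/dᵢ = 1/f − 1/dₒ = 1/42.4 − 1/547 = 0.0217568 mm⁻¹.
dᵢ = 1/0.0217568 ≈ 45.9627 mm.

45.96 mm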